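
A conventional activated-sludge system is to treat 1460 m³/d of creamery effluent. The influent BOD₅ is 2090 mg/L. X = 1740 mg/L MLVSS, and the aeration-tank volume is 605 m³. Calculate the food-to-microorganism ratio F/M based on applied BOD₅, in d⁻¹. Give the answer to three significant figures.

F/M ≈ 2.90 d⁻¹

Food-to-microorganism ratio F/M = Q S₀ / (V X) = 1460 × 2090 / (605.0 × 1740) = 2.899 d⁻¹.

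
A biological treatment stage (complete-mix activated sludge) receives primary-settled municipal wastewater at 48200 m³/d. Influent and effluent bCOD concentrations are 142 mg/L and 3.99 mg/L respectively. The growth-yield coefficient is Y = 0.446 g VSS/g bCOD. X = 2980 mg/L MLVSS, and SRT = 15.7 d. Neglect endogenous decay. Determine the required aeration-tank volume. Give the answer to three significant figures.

With k_d = 0 the design equation reduces to V = Y Q (S₀−S) θ_c / X = 0.446 × 48200 × (142 − 3.99) × 15.7 / 2980 = 15631 m³.

V ≈ 15600 m³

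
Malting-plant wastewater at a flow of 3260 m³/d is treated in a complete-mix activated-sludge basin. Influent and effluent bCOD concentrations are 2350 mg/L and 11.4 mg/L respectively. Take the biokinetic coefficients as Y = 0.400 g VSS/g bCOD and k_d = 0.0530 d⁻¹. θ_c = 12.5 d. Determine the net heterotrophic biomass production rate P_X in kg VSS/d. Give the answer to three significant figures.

The observed yield is Y_obs = Y/(1 + k_d·θ_c) = 0.400 / (1 + 0.0530 × 12.5) = 0.400 / 1.663 = 0.2406 g VSS per g bCOD removed.
Q·(S₀ − S) = 3260 × (2350 − 11.4) × 10⁻³ = 7624 kg/d removed.
Biomass produced: P_X = Y_obs·Q·ΔS = 0.2406 × 7624 ≈ 1834 kg VSS/d.

P_X ≈ 1830 kg VSS/d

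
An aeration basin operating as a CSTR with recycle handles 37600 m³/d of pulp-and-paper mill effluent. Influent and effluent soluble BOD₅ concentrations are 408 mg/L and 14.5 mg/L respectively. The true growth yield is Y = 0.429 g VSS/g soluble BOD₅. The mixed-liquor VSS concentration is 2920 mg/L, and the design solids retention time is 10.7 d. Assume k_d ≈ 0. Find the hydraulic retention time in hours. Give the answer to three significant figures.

V·X = Y·Q·ΔS·θ_c gives V = 0.429 × 37600 × (408 − 14.5) × 10.7 / 2920 = 23259 m³.
Hydraulic retention time τ = V/Q = 23259 / 37600 = 0.6186 d = 14.85 h.

τ ≈ 14.8 h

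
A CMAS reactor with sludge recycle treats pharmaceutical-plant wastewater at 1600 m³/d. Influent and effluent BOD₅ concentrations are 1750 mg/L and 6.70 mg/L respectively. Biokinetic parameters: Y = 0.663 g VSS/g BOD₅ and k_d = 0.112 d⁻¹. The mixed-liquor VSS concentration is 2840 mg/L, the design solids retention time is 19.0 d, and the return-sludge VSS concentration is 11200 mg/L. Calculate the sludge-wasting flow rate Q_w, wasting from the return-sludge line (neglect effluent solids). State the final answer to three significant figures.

Rearranging the biomass balance for a CMAS with decay, V = Y·Q·ΔS·θ_c / [X·(1+k_d θ_c)] = 0.663 × 1600 × (1750 − 6.70) × 19.0 / [2840 × (1 + 0.112 × 19.0)] = 3.51×10^7 / 8884 = 3955 m³.
Wasting from the return line (neglecting effluent solids): Q_w = V·X / (θ_c·X_r) = 3955 × 2840 / (19.0 × 11200) = 52.79 m³/d.

Q_w ≈ 52.8 m³/d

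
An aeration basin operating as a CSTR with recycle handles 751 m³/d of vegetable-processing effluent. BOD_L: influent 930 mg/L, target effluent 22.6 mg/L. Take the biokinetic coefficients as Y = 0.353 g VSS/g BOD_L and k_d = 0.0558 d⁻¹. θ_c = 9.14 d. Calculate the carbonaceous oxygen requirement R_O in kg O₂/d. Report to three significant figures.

The observed yield is Y_obs = Y/(1 + k_d·θ_c) = 0.353 / (1 + 0.0558 × 9.14) = 0.353 / 1.510 = 0.2338 g VSS per g BOD_L removed.
Substrate removed = Q·(S₀ − S) = 751 m³/d × (930 − 22.6) g/m³ = 6.81×10^5 g/d = 681.5 kg/d.
Net sludge production P_X = 0.2338 × 681.5 = 159.3 kg VSS/d.
R_O = Q·(S₀ − S) − 1.42·P_X = 681.5 − 1.42 × 159.3 = 455.2 kg O₂/d.

R_O ≈ 455 kg O₂/d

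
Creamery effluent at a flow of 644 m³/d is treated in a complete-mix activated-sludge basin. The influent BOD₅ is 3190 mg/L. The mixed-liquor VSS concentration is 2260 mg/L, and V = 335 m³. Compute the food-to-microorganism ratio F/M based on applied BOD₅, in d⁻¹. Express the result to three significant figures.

F/M ≈ 2.71 d⁻¹

Food-to-microorganism ratio F/M = Q S₀ / (V X) = 644 × 3190 / (335.0 × 2260) = 2.713 d⁻¹.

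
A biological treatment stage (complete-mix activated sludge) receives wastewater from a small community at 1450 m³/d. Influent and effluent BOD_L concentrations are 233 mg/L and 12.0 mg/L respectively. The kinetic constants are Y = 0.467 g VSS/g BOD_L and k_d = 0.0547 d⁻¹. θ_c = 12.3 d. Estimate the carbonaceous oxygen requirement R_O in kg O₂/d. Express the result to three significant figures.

R_O ≈ 193 kg O₂/d

The observed yield is Y_obs = Y/(1 + k_d·θ_c) = 0.467 / (1 + 0.0547 × 12.3) = 0.467 / 1.673 = 0.2792 g VSS per g BOD_L removed.
ΔS = 233 − 12.0 = 221.0 mg/L, so the substrate removal rate is 1450 × 221.0/1000 = 320.4 kg BOD_L/d.
Net sludge production P_X = 0.2792 × 320.4 = 89.46 kg VSS/d.
R_O = Q·ΔS − 1.42 P_X = 320.4 − 127.0 = 193.4 kg O₂/d.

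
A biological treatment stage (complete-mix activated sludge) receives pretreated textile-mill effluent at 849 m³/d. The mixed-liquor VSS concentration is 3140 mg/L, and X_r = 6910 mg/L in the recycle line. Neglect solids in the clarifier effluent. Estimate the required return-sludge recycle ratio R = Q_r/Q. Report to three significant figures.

R = Q_r/Q = X/(X_r − X) = 3140 / (6910 − 3140) = 0.8329.

R ≈ 0.833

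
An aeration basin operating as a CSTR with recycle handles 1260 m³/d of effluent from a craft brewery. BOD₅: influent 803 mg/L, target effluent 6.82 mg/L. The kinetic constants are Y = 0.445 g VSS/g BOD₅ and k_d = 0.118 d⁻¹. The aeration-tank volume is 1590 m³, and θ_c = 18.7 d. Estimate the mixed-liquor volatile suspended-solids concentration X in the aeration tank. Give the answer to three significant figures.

X ≈ 1640 mg/L

From V·X·(1 + k_d·θ_c) = Y·Q·(S₀ − S)·θ_c: X = 0.445 × 1260 × (803 − 6.82) × 18.7 / [1590 × (1 + 0.118 × 18.7)] = 1637 mg/L.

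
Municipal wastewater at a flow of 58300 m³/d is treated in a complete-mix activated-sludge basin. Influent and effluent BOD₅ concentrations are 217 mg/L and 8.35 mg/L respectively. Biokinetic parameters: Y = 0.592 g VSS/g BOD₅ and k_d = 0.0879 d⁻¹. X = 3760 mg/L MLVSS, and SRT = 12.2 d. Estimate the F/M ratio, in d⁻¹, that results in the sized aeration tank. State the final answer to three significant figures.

F/M ≈ 0.298 d⁻¹

Steady-state biomass mass balance: V·X·(1 + k_d·θ_c) = Y·Q·(S₀ − S)·θ_c, so V = 0.592 × 58300 × (217 − 8.35) × 12.2 / [3760 × (1 + 0.0879 × 12.2)] = 8.79×10^7 / 7792 = 11275 m³.
Food-to-microorganism ratio F/M = Q S₀ / (V X) = 58300 × 217 / (11275 × 3760) = 0.2984 d⁻¹.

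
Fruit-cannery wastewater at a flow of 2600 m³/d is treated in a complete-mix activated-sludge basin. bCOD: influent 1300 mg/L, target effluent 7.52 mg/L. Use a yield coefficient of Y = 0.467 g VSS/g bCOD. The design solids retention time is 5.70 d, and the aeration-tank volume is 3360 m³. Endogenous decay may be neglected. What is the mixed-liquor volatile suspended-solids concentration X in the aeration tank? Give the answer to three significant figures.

Without decay, X = Y Q (S₀−S) θ_c / V = 0.467 × 2600 × (1300 − 7.52) × 5.70 / 3360 = 2662 mg/L.

X ≈ 2660 mg/L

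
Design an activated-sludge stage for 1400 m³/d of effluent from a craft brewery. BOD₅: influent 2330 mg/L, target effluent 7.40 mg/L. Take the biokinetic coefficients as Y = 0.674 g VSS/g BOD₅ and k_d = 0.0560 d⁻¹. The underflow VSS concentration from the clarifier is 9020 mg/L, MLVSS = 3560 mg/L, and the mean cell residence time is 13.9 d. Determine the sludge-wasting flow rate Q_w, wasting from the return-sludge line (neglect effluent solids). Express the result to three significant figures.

From the SRT design equation V = Y Q (S₀−S) θ_c / [X (1 + k_d θ_c)] = 0.674 × 1400 × (2330 − 7.40) × 13.9 / [3560 × (1 + 0.0560 × 13.9)] = 3.05×10^7 / 6331 = 4812 m³.
Wasting from the return line (neglecting effluent solids): Q_w = V·X / (θ_c·X_r) = 4812 × 3560 / (13.9 × 9020) = 136.6 m³/d.

Q_w ≈ 137 m³/d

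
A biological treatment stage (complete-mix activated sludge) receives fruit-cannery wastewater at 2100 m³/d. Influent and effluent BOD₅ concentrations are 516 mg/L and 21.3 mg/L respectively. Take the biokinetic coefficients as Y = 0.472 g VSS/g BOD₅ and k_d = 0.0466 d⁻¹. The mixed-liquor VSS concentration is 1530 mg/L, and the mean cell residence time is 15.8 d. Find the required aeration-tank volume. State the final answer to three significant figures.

Rearranging the biomass balance for a CMAS with decay, V = Y·Q·ΔS·θ_c / [X·(1+k_d θ_c)] = 0.472 × 2100 × (516 − 21.3) × 15.8 / [1530 × (1 + 0.0466 × 15.8)] = 7.75×10^6 / 2657 = 2916 m³.

V ≈ 2920 m³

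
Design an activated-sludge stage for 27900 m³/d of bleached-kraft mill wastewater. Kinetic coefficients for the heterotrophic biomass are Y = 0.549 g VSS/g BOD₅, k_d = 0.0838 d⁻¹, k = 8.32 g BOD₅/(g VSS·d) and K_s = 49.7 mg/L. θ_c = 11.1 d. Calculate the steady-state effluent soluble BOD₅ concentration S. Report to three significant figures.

For a completely mixed reactor with recycle the Lawrence–McCarty relation gives S = K_s·(1 + k_d·θ_c) / [θ_c·(Y·k − k_d) − 1] = 49.7 × (1 + 0.0838 × 11.1) / [11.1 × (0.549 × 8.32 − 0.0838) − 1] = 95.93 / 48.77 = 1.967 mg/L.

S ≈ 1.97 mg/L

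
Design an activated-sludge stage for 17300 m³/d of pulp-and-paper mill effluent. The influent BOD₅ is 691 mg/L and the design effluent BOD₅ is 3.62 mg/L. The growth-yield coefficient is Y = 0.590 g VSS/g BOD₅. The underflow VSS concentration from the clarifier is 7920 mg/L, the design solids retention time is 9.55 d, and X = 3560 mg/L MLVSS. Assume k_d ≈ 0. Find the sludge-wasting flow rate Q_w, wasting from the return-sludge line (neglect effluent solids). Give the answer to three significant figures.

With k_d = 0 the design equation reduces to V = Y Q (S₀−S) θ_c / X = 0.590 × 17300 × (691 − 3.62) × 9.55 / 3560 = 18821 m³.
Q_w = (V·X)/(θ_c X_r) = 18821 × 3560 / (9.55 × 7920) = 885.9 m³/d.

Q_w ≈ 886 m³/d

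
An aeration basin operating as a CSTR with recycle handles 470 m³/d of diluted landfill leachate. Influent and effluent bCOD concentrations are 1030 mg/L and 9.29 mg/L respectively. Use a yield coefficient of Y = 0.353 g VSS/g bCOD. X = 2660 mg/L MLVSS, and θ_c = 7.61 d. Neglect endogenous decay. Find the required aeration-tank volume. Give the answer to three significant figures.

V ≈ 484 m³

V·X = Y·Q·ΔS·θ_c gives V = 0.353 × 470 × (1030 − 9.29) × 7.61 / 2660 = 484.5 m³.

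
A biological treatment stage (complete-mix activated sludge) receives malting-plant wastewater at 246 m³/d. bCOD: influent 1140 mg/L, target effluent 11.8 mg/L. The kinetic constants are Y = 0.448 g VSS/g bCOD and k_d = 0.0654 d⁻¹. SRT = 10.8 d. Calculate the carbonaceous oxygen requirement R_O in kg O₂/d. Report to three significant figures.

R_O ≈ 174 kg O₂/d

The observed yield is Y_obs = Y/(1 + k_d·θ_c) = 0.448 / (1 + 0.0654 × 10.8) = 0.448 / 1.706 = 0.2626 g VSS per g bCOD removed.
Mass of bCOD removed per day: Q(S₀ − S) = 246 × 1128 g/m³ = 277.5 kg/d.
Net sludge production P_X = 0.2626 × 277.5 = 72.87 kg VSS/d.
Carbonaceous O₂ demand = substrate oxidised − cell-mass equivalent = 277.5 − 1.42 × 72.87 = 174.1 kg O₂/d.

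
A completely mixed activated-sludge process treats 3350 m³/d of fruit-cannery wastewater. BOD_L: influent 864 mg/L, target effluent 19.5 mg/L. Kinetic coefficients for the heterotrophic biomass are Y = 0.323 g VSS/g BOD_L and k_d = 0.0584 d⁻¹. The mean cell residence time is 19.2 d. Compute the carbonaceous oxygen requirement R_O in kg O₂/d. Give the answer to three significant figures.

Correct the yield for decay: Y_obs = Y/(1 + k_d θ_c) = 0.323 / (1 + 0.0584 × 19.2) = 0.323 / 2.121 = 0.1523.
Mass of BOD_L removed per day: Q(S₀ − S) = 3350 × 844.5 g/m³ = 2829 kg/d.
P_X = Y_obs·Q·(S₀ − S) = 0.1523 × 2829 = 430.8 kg VSS/d.
R_O = Q·ΔS − 1.42 P_X = 2829 − 611.7 = 2217 kg O₂/d.

R_O ≈ 2220 kg O₂/d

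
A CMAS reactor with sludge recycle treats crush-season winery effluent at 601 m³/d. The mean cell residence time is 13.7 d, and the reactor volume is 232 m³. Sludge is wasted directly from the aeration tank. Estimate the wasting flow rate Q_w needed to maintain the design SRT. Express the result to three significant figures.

For wasting at MLVSS concentration, Q_w = V/θ_c = 232.0/13.7 = 16.93 m³/d.

Q_w ≈ 16.9 m³/d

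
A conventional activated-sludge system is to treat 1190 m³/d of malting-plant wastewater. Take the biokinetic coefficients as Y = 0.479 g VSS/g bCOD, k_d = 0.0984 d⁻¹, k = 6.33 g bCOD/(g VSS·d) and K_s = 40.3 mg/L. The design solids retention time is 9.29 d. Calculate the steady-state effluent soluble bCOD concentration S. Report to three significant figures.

S ≈ 2.94 mg/L

Effluent substrate depends only on kinetics and SRT: S = K_s(1 + k_d θ_c) / [θ_c(Yk − k_d) − 1] = 40.3 × (1 + 0.0984 × 9.29) / [9.29 × (0.479 × 6.33 − 0.0984) − 1] = 77.14 / 26.25 = 2.938 mg/L.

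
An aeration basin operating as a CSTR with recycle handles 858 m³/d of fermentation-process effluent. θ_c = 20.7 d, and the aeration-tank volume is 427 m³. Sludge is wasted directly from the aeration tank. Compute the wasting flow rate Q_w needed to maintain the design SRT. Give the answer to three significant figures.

Q_w ≈ 20.6 m³/d

With mixed-liquor wasting, θ_c = V/Q_w, so Q_w = V/θ_c = 427.0/20.7 = 20.63 m³/d.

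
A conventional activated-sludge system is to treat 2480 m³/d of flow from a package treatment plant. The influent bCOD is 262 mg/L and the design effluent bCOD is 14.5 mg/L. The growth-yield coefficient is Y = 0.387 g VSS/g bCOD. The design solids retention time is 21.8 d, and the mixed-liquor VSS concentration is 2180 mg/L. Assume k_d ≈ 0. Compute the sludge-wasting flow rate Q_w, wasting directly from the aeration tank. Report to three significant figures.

V·X = Y·Q·ΔS·θ_c gives V = 0.387 × 2480 × (262 − 14.5) × 21.8 / 2180 = 2375 m³.
For wasting at MLVSS concentration, Q_w = V/θ_c = 2375/21.8 = 109.0 m³/d.

Q_w ≈ 109 m³/d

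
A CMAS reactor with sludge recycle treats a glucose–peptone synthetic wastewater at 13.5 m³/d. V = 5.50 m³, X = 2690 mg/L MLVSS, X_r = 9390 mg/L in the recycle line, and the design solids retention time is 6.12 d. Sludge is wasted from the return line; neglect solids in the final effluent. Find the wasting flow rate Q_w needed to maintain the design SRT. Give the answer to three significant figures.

Q_w = (V·X)/(θ_c X_r) = 5.500 × 2690 / (6.12 × 9390) = 0.2575 m³/d.

Q_w ≈ 0.257 m³/d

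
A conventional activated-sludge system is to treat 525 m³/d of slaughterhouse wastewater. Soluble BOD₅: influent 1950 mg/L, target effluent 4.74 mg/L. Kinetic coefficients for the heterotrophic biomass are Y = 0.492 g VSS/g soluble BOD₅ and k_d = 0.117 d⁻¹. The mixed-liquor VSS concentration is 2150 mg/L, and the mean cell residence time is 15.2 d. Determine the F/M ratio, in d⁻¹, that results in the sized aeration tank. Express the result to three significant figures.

F/M ≈ 0.372 d⁻¹

From the SRT design equation V = Y Q (S₀−S) θ_c / [X (1 + k_d θ_c)] = 0.492 × 525 × (1950 − 4.74) × 15.2 / [2150 × (1 + 0.117 × 15.2)] = 7.64×10^6 / 5974 = 1279 m³.
F/M = Q·S₀ / (V·X) = 525 × 1950 / (1279 × 2150) = 0.3724 g soluble BOD₅·(g VSS·d)⁻¹.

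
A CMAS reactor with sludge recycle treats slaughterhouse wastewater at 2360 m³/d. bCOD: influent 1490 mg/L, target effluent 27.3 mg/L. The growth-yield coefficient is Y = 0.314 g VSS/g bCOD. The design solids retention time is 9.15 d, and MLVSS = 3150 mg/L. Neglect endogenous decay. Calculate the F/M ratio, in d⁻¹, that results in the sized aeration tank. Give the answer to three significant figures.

F/M ≈ 0.355 d⁻¹

Biomass mass balance (decay neglected): V·X = Y·Q·(S₀ − S)·θ_c, so V = 0.314 × 2360 × (1490 − 27.3) × 9.15 / 3150 = 3149 m³.
F/M = applied load / biomass = Q·S₀/(V·X) = 2360 × 1490 / (3149 × 3150) = 0.3546 d⁻¹.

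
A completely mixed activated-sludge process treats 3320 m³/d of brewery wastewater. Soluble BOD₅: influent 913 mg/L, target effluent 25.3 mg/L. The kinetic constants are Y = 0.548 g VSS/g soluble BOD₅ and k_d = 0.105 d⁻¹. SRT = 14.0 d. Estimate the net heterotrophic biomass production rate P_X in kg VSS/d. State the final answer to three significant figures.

P_X ≈ 654 kg VSS/d

Y_obs = Y / (1 + k_d θ_c) = 0.548 / (1 + 0.105 × 14.0) = 0.548 / 2.470 = 0.2219.
Mass of soluble BOD₅ removed per day: Q(S₀ − S) = 3320 × 887.7 g/m³ = 2947 kg/d.
So the net sludge growth is P_X = 0.2219 × 2947 = 653.9 kg VSS/d.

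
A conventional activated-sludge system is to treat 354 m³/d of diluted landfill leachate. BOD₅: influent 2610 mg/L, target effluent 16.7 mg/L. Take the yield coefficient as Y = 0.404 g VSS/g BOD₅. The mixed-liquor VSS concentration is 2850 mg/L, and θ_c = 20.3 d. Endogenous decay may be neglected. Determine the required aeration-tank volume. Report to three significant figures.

With k_d = 0 the design equation reduces to V = Y Q (S₀−S) θ_c / X = 0.404 × 354 × (2610 − 16.7) × 20.3 / 2850 = 2642 m³.

V ≈ 2640 m³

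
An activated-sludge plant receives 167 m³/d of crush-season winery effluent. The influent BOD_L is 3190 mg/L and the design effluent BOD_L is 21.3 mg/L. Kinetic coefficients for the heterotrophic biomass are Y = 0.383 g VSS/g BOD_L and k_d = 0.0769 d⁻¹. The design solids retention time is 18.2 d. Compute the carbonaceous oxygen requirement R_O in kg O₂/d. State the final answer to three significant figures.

R_O ≈ 409 kg O₂/d

Correct the yield for decay: Y_obs = Y/(1 + k_d θ_c) = 0.383 / (1 + 0.0769 × 18.2) = 0.383 / 2.400 = 0.1596.
ΔS = 3190 − 21.3 = 3169 mg/L, so the substrate removal rate is 167 × 3169/1000 = 529.2 kg BOD_L/d.
P_X = Y_obs·Q·(S₀ − S) = 0.1596 × 529.2 = 84.46 kg VSS/d.
Carbonaceous O₂ demand = substrate oxidised − cell-mass equivalent = 529.2 − 1.42 × 84.46 = 409.2 kg O₂/d.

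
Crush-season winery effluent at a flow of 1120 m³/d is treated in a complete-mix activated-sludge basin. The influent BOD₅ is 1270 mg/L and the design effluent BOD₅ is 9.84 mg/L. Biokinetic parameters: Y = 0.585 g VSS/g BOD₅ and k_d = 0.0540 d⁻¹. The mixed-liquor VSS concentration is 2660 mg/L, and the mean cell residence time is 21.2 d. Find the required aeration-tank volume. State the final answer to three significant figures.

V ≈ 3070 m³

From the SRT design equation V = Y Q (S₀−S) θ_c / [X (1 + k_d θ_c)] = 0.585 × 1120 × (1270 − 9.84) × 21.2 / [2660 × (1 + 0.0540 × 21.2)] = 1.75×10^7 / 5705 = 3068 m³.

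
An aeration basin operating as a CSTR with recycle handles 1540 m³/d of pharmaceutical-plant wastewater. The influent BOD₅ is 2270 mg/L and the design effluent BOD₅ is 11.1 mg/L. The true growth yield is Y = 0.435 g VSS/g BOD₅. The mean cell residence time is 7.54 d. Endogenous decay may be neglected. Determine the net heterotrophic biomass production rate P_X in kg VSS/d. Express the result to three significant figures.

P_X ≈ 1510 kg VSS/d

No decay correction is needed, so Y_obs = Y = 0.435.
Substrate removed = Q·(S₀ − S) = 1540 m³/d × (2270 − 11.1) g/m³ = 3.48×10^6 g/d = 3479 kg/d.
So the net sludge growth is P_X = 0.4350 × 3479 = 1513 kg VSS/d.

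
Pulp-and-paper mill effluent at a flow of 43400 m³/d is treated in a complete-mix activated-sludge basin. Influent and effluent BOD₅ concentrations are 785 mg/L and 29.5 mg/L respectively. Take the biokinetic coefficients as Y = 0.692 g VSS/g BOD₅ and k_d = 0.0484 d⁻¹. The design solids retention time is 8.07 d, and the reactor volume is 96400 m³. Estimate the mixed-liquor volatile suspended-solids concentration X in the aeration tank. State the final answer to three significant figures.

X ≈ 1370 mg/L

From V·X·(1 + k_d·θ_c) = Y·Q·(S₀ − S)·θ_c: X = 0.692 × 43400 × (785 − 29.5) × 8.07 / [96400 × (1 + 0.0484 × 8.07)] = 1366 mg/L.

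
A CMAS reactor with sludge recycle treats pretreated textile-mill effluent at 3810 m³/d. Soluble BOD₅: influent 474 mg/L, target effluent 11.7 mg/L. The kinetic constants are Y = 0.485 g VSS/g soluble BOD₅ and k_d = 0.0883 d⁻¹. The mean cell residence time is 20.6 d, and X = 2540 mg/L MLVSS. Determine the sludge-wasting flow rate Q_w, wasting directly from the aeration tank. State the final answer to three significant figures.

Q_w ≈ 119 m³/d

Rearranging the biomass balance for a CMAS with decay, V = Y·Q·ΔS·θ_c / [X·(1+k_d θ_c)] = 0.485 × 3810 × (474 − 11.7) × 20.6 / [2540 × (1 + 0.0883 × 20.6)] = 1.76×10^7 / 7160 = 2458 m³.
For wasting at MLVSS concentration, Q_w = V/θ_c = 2458/20.6 = 119.3 m³/d.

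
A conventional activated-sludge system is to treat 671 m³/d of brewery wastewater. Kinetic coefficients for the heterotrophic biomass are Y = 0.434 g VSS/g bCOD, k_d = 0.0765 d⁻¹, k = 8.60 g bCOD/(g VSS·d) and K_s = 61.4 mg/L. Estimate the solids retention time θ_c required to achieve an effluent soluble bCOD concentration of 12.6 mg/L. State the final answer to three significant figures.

θ_c ≈ 1.79 d

From 1/θ_c = Y·k·S/(K_s + S) − k_d: Y·k·S/(K_s+S) = 0.434 × 8.60 × 12.6 / (61.4 + 12.6) = 0.6355 d⁻¹.
1/θ_c = 0.6355 − 0.0765 = 0.5590 d⁻¹, so θ_c = 1.789 d.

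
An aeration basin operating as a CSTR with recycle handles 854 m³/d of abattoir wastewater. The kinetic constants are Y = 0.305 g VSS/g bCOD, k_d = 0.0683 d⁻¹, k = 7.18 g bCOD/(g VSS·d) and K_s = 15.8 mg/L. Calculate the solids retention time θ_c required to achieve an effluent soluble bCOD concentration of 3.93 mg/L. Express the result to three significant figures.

θ_c ≈ 2.72 d

From 1/θ_c = Y·k·S/(K_s + S) − k_d: Y·k·S/(K_s+S) = 0.305 × 7.18 × 3.93 / (15.8 + 3.93) = 0.4362 d⁻¹.
Then 1/θ_c = μ − k_d = 0.4362 − 0.0683 = 0.3679 d⁻¹, giving θ_c = 2.718 d.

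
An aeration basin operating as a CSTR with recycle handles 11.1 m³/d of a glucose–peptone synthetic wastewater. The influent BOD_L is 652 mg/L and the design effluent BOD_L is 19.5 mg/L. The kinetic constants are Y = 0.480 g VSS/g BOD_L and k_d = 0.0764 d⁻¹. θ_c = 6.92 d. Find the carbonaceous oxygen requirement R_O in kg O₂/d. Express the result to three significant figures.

Correct the yield for decay: Y_obs = Y/(1 + k_d θ_c) = 0.480 / (1 + 0.0764 × 6.92) = 0.480 / 1.529 = 0.3140.
Q·(S₀ − S) = 11.1 × (652 − 19.5) × 10⁻³ = 7.021 kg/d removed.
Biomass synthesised: P_X = Y_obs × 7.021 = 2.204 kg VSS/d.
Carbonaceous O₂ demand = substrate oxidised − cell-mass equivalent = 7.021 − 1.42 × 2.204 = 3.890 kg O₂/d.

R_O ≈ 3.89 kg O₂/d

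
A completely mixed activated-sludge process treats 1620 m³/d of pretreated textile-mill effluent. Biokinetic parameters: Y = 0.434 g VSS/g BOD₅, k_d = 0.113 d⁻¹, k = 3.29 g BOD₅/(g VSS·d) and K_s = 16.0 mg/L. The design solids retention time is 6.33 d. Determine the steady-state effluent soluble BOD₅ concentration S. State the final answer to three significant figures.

For a completely mixed reactor with recycle the Lawrence–McCarty relation gives S = K_s·(1 + k_d·θ_c) / [θ_c·(Y·k − k_d) − 1] = 16.0 × (1 + 0.113 × 6.33) / [6.33 × (0.434 × 3.29 − 0.113) − 1] = 27.44 / 7.323 = 3.748 mg/L.

S ≈ 3.75 mg/L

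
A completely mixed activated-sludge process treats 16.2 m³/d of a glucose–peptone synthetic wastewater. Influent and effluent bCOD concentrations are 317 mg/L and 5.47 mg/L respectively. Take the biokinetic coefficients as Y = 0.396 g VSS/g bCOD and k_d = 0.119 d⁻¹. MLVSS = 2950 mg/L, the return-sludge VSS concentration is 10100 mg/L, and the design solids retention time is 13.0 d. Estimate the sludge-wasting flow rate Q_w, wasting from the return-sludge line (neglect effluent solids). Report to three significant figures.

Steady-state biomass mass balance: V·X·(1 + k_d·θ_c) = Y·Q·(S₀ − S)·θ_c, so V = 0.396 × 16.2 × (317 − 5.47) × 13.0 / [2950 × (1 + 0.119 × 13.0)] = 2.6×10^4 / 7514 = 3.458 m³.
Q_w = (V·X)/(θ_c X_r) = 3.458 × 2950 / (13.0 × 10100) = 0.07769 m³/d.

Q_w ≈ 0.0777 m³/d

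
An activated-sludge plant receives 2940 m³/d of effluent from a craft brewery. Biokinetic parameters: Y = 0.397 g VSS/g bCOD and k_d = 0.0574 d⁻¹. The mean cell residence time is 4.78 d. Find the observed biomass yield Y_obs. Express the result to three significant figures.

Correct the yield for decay: Y_obs = Y/(1 + k_d θ_c) = 0.397 / (1 + 0.0574 × 4.78) = 0.397 / 1.274 = 0.3115.

Y_obs ≈ 0.312 g VSS/g bCOD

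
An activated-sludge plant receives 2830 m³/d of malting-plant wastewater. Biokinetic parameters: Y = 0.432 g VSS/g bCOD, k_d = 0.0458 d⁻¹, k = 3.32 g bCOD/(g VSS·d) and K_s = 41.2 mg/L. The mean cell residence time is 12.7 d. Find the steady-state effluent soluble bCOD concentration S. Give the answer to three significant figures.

S ≈ 3.92 mg/L

Effluent substrate depends only on kinetics and SRT: S = K_s(1 + k_d θ_c) / [θ_c(Yk − k_d) − 1] = 41.2 × (1 + 0.0458 × 12.7) / [12.7 × (0.432 × 3.32 − 0.0458) − 1] = 65.16 / 16.63 = 3.918 mg/L.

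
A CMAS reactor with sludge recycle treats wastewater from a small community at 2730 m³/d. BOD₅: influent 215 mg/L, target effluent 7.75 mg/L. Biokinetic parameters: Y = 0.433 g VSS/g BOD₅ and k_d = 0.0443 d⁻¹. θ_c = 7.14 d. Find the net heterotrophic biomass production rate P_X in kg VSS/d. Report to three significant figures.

P_X ≈ 186 kg VSS/d

Correct the yield for decay: Y_obs = Y/(1 + k_d θ_c) = 0.433 / (1 + 0.0443 × 7.14) = 0.433 / 1.316 = 0.3290.
Mass of BOD₅ removed per day: Q(S₀ − S) = 2730 × 207.2 g/m³ = 565.8 kg/d.
So the net sludge growth is P_X = 0.3290 × 565.8 = 186.1 kg VSS/d.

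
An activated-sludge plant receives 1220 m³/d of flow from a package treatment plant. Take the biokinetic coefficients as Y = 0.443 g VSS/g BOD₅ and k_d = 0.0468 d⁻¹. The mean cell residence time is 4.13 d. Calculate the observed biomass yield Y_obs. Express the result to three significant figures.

Y_obs ≈ 0.371 g VSS/g BOD₅

Y_obs = Y / (1 + k_d θ_c) = 0.443 / (1 + 0.0468 × 4.13) = 0.443 / 1.193 = 0.3712.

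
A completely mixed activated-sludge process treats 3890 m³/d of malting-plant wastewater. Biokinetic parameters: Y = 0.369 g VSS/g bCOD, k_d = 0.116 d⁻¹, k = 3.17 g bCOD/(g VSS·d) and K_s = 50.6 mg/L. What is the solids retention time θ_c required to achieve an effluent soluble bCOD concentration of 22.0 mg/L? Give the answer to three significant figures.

θ_c ≈ 4.19 d

From 1/θ_c = Y·k·S/(K_s + S) − k_d: Y·k·S/(K_s+S) = 0.369 × 3.17 × 22.0 / (50.6 + 22.0) = 0.3545 d⁻¹.
1/θ_c = 0.3545 − 0.116 = 0.2385 d⁻¹, so θ_c = 4.194 d.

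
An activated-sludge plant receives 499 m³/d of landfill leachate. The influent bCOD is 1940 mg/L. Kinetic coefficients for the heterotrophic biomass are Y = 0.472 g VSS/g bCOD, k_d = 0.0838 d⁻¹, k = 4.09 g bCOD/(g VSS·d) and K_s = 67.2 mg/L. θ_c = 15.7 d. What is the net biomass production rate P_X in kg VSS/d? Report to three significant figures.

From the Monod/SRT balance for a CMAS, S = K_s·(1+k_d θ_c)/[θ_c·(Y k − k_d) − 1] = 67.2 × (1 + 0.0838 × 15.7) / [15.7 × (0.472 × 4.09 − 0.0838) − 1] = 155.6 / 27.99 = 5.559 mg/L.
The observed yield is Y_obs = Y/(1 + k_d·θ_c) = 0.472 / (1 + 0.0838 × 15.7) = 0.472 / 2.316 = 0.2038 g VSS per g bCOD removed.
Substrate removed = Q·(S₀ − S) = 499 m³/d × (1940 − 5.56) g/m³ = 9.65×10^5 g/d = 965.3 kg/d.
So the net sludge growth is P_X = 0.2038 × 965.3 = 196.8 kg VSS/d.

P_X ≈ 197 kg VSS/d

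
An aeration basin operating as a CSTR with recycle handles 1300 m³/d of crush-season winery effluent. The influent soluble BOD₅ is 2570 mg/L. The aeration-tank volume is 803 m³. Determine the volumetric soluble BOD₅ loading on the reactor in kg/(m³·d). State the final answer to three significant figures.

L_v ≈ 4.16 kg soluble BOD₅/(m³·d)

Applied soluble BOD₅ load per unit volume = Q·S₀/V = (1300 × 2570/1000)/803.0 = 4.161 kg soluble BOD₅·m⁻³·d⁻¹.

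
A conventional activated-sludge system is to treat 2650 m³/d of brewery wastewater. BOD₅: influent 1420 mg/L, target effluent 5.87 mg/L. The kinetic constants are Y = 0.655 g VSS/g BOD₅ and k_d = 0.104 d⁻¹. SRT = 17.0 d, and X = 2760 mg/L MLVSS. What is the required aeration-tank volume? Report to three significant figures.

Steady-state biomass mass balance: V·X·(1 + k_d·θ_c) = Y·Q·(S₀ − S)·θ_c, so V = 0.655 × 2650 × (1420 − 5.87) × 17.0 / [2760 × (1 + 0.104 × 17.0)] = 4.17×10^7 / 7640 = 5462 m³.

V ≈ 5460 m³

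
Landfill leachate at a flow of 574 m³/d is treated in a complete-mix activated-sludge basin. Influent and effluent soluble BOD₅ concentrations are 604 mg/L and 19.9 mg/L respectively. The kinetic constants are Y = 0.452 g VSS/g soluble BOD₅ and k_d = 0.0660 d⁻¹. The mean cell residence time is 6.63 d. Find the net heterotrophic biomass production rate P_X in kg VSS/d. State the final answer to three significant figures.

The observed yield is Y_obs = Y/(1 + k_d·θ_c) = 0.452 / (1 + 0.0660 × 6.63) = 0.452 / 1.438 = 0.3144 g VSS per g soluble BOD₅ removed.
ΔS = 604 − 19.9 = 584.1 mg/L, so the substrate removal rate is 574 × 584.1/1000 = 335.3 kg soluble BOD₅/d.
So the net sludge growth is P_X = 0.3144 × 335.3 = 105.4 kg VSS/d.

P_X ≈ 105 kg VSS/d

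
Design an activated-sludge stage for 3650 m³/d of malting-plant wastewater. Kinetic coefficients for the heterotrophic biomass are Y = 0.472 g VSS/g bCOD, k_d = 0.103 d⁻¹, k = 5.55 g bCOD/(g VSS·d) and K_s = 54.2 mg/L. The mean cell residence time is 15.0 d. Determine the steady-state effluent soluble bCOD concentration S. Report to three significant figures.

S ≈ 3.75 mg/L

Effluent substrate depends only on kinetics and SRT: S = K_s(1 + k_d θ_c) / [θ_c(Yk − k_d) − 1] = 54.2 × (1 + 0.103 × 15.0) / [15.0 × (0.472 × 5.55 − 0.103) − 1] = 137.9 / 36.75 = 3.754 mg/L.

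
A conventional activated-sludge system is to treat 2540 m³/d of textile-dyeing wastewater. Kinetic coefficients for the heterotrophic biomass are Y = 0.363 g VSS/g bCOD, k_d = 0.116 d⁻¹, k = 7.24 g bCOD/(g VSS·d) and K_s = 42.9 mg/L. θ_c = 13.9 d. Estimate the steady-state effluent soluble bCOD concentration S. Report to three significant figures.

For a completely mixed reactor with recycle the Lawrence–McCarty relation gives S = K_s·(1 + k_d·θ_c) / [θ_c·(Y·k − k_d) − 1] = 42.9 × (1 + 0.116 × 13.9) / [13.9 × (0.363 × 7.24 − 0.116) − 1] = 112.1 / 33.92 = 3.304 mg/L.

S ≈ 3.30 mg/L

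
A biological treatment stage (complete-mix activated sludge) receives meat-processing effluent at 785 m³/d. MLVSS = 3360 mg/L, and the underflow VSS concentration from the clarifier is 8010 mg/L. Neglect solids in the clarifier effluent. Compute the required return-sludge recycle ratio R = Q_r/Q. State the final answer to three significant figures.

R ≈ 0.723

Mass balance around the secondary clarifier (neglecting effluent solids): R = X / (X_r − X) = 3360 / (8010 − 3360) = 0.7226.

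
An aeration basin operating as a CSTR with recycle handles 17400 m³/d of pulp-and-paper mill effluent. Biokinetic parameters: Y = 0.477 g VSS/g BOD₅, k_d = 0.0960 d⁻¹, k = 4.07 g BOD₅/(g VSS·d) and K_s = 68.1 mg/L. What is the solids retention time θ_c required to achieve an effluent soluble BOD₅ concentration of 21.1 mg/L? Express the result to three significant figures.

θ_c ≈ 2.75 d

From 1/θ_c = Y·k·S/(K_s + S) − k_d: Y·k·S/(K_s+S) = 0.477 × 4.07 × 21.1 / (68.1 + 21.1) = 0.4592 d⁻¹.
1/θ_c = 0.4592 − 0.0960 = 0.3632 d⁻¹, so θ_c = 2.753 d.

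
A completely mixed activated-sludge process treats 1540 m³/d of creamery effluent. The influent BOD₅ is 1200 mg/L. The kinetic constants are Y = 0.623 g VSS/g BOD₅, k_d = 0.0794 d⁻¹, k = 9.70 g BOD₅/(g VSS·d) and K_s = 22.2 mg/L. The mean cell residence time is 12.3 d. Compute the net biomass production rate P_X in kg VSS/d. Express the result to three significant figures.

P_X ≈ 582 kg VSS/d

From the Monod/SRT balance for a CMAS, S = K_s·(1+k_d θ_c)/[θ_c·(Y k − k_d) − 1] = 22.2 × (1 + 0.0794 × 12.3) / [12.3 × (0.623 × 9.70 − 0.0794) − 1] = 43.88 / 72.35 = 0.6065 mg/L.
Correct the yield for decay: Y_obs = Y/(1 + k_d θ_c) = 0.623 / (1 + 0.0794 × 12.3) = 0.623 / 1.977 = 0.3152.
Substrate removed = Q·(S₀ − S) = 1540 m³/d × (1200 − 0.606) g/m³ = 1.85×10^6 g/d = 1847 kg/d.
P_X = Y_obs · Q(S₀ − S) = 0.3152 × 1847 = 582.2 kg VSS/d.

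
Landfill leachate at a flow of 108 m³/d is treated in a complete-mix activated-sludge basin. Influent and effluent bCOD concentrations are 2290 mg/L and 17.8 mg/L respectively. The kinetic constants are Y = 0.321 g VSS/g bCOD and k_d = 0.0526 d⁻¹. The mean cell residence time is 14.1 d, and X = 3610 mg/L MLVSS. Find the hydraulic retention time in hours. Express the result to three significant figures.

Steady-state biomass mass balance: V·X·(1 + k_d·θ_c) = Y·Q·(S₀ − S)·θ_c, so V = 0.321 × 108 × (2290 − 17.8) × 14.1 / [3610 × (1 + 0.0526 × 14.1)] = 1.11×10^6 / 6287 = 176.7 m³.
HRT = V/Q = 176.7 m³ / 108 m³·d⁻¹ = 1.636 d × 24 = 39.26 h.

τ ≈ 39.3 h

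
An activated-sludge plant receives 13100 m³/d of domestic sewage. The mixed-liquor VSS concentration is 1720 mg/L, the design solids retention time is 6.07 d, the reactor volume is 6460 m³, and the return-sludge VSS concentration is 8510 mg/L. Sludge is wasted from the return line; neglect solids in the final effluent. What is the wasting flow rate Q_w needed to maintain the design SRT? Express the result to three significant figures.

Q_w ≈ 215 m³/d

Q_w = (V·X)/(θ_c X_r) = 6460 × 1720 / (6.07 × 8510) = 215.1 m³/d.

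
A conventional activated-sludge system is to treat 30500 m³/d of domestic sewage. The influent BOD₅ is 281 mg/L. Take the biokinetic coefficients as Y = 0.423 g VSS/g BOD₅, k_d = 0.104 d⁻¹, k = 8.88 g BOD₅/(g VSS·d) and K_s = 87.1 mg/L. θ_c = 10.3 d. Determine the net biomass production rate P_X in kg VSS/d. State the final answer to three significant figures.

P_X ≈ 1720 kg VSS/d

For a completely mixed reactor with recycle the Lawrence–McCarty relation gives S = K_s·(1 + k_d·θ_c) / [θ_c·(Y·k − k_d) − 1] = 87.1 × (1 + 0.104 × 10.3) / [10.3 × (0.423 × 8.88 − 0.104) − 1] = 180.4 / 36.62 = 4.927 mg/L.
Y_obs = Y / (1 + k_d θ_c) = 0.423 / (1 + 0.104 × 10.3) = 0.423 / 2.071 = 0.2042.
Mass of BOD₅ removed per day: Q(S₀ − S) = 30500 × 276.1 g/m³ = 8420 kg/d.
Net biomass production P_X = Y_obs × Q·(S₀ − S) = 0.2042 × 8420 = 1720 kg VSS/d.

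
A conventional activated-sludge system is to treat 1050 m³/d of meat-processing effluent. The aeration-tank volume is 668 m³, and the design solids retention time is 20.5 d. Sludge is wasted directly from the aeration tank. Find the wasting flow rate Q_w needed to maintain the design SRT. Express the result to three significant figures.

Q_w ≈ 32.6 m³/d

For wasting at MLVSS concentration, Q_w = V/θ_c = 668.0/20.5 = 32.59 m³/d.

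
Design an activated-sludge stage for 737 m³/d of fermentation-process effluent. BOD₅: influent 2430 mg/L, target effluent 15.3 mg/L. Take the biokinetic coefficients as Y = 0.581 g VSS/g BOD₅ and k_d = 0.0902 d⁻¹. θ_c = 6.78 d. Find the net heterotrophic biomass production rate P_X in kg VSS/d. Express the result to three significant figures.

Observed yield with endogenous decay: Y_obs = Y / (1 + k_d·θ_c) = 0.581 / (1 + 0.0902 × 6.78) = 0.581 / 1.612 = 0.3605 g VSS/g BOD₅.
Substrate removed = Q·(S₀ − S) = 737 m³/d × (2430 − 15.3) g/m³ = 1.78×10^6 g/d = 1780 kg/d.
P_X = Y_obs · Q(S₀ − S) = 0.3605 × 1780 = 641.6 kg VSS/d.

P_X ≈ 642 kg VSS/d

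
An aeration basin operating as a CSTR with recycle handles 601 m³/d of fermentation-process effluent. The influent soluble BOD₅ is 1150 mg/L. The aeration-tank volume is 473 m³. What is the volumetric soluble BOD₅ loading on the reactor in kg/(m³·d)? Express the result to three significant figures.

Applied soluble BOD₅ load per unit volume = Q·S₀/V = (601 × 1150/1000)/473.0 = 1.461 kg soluble BOD₅·m⁻³·d⁻¹.

L_v ≈ 1.46 kg soluble BOD₅/(m³·d)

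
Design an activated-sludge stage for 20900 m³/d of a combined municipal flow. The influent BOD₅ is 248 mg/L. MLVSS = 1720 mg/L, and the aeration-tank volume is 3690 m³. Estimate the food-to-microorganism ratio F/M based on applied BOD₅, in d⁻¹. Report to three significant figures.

F/M = Q·S₀ / (V·X) = 20900 × 248 / (3690 × 1720) = 0.8167 g BOD₅·(g VSS·d)⁻¹.

F/M ≈ 0.817 d⁻¹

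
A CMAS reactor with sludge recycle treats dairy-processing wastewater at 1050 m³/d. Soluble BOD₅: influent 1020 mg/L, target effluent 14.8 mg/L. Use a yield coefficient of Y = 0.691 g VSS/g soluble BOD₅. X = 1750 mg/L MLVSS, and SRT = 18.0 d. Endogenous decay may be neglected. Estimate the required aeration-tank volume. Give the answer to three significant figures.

V ≈ 7500 m³

Biomass mass balance (decay neglected): V·X = Y·Q·(S₀ − S)·θ_c, so V = 0.691 × 1050 × (1020 − 14.8) × 18.0 / 1750 = 7502 m³.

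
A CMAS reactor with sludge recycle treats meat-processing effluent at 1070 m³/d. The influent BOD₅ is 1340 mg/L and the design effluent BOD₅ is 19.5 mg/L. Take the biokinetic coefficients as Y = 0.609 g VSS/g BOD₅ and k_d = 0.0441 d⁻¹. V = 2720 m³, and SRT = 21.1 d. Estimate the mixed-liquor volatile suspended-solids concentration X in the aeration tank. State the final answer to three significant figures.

X ≈ 3460 mg/L

X = Y·Q·ΔS·θ_c / [V·(1 + k_d θ_c)] = 0.609 × 1070 × (1340 − 19.5) × 21.1 / [2720 × (1 + 0.0441 × 21.1)] = 3458 mg/L.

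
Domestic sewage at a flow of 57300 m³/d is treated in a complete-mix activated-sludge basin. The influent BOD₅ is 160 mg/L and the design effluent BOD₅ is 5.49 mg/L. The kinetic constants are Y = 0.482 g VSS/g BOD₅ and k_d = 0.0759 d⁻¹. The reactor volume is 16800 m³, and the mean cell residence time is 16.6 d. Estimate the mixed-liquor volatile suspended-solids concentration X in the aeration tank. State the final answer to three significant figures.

From V·X·(1 + k_d·θ_c) = Y·Q·(S₀ − S)·θ_c: X = 0.482 × 57300 × (160 − 5.49) × 16.6 / [16800 × (1 + 0.0759 × 16.6)] = 1866 mg/L.

X ≈ 1870 mg/L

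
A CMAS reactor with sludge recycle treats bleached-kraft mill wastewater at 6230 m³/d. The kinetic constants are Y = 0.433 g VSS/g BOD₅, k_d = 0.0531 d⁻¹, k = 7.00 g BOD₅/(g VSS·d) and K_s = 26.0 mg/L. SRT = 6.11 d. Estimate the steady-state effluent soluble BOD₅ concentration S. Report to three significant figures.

S ≈ 2.00 mg/L

For a completely mixed reactor with recycle the Lawrence–McCarty relation gives S = K_s·(1 + k_d·θ_c) / [θ_c·(Y·k − k_d) − 1] = 26.0 × (1 + 0.0531 × 6.11) / [6.11 × (0.433 × 7.00 − 0.0531) − 1] = 34.44 / 17.19 = 2.003 mg/L.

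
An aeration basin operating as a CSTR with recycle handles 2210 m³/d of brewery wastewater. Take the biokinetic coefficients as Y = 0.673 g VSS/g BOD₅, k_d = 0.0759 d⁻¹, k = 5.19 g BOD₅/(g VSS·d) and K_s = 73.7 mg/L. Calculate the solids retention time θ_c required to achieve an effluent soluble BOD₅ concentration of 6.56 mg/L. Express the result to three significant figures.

From 1/θ_c = Y·k·S/(K_s + S) − k_d: Y·k·S/(K_s+S) = 0.673 × 5.19 × 6.56 / (73.7 + 6.56) = 0.2855 d⁻¹.
Then 1/θ_c = μ − k_d = 0.2855 − 0.0759 = 0.2096 d⁻¹, giving θ_c = 4.771 d.

θ_c ≈ 4.77 d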